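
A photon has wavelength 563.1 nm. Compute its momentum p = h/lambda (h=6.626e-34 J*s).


p = h / lambda
= 6.626e-34 / (563.1e-9)
= 6.626e-34 / 5.6310e-07
= 1.1767e-27 kg*m/s

1.1767e-27


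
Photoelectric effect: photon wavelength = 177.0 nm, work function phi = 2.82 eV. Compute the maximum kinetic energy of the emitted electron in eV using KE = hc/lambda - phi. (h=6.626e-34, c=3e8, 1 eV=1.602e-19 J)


E_photon = hc / lambda
= (6.626e-34)(3e8) / (177.0e-9)
= 1.1231e-18 J
= 7.0103 eV
KE = E_photon - phi
= 7.0103 - 2.82
= 4.1903 eV

4.1903


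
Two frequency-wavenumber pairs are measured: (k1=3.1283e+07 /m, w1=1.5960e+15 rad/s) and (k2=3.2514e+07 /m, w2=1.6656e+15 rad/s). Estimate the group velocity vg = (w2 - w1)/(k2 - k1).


vg = (w2 - w1) / (k2 - k1)
= (1.6656e+15 - 1.5960e+15) / (3.2514e+07 - 3.1283e+07)
= 6.9600e+13 / 1.2310e+06
= 5.6539e+07 m/s

5.6539e+07


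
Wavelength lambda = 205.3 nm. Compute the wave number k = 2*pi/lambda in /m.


k = 2 * pi / lambda
= 6.2832 / (205.3e-9)
= 6.2832 / 2.0530e-07
= 3.0605e+07 /m

3.0605e+07


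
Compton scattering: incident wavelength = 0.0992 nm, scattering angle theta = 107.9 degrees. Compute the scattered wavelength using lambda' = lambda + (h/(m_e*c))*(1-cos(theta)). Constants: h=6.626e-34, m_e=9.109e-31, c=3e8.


Compton wavelength: h/(m_e*c) = 2.4247e-12 m
d_lambda = 2.4247e-12 * (1 - cos(107.9 deg))
= 2.4247e-12 * 1.307357
= 3.1700e-12 m = 0.00317 nm
lambda' = 0.0992 + 0.00317
= 0.10237 nm

0.10237


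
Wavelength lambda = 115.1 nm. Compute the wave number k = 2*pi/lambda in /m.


k = 2 * pi / lambda
= 6.2832 / (115.1e-9)
= 6.2832 / 1.1510e-07
= 5.4589e+07 /m

5.4589e+07


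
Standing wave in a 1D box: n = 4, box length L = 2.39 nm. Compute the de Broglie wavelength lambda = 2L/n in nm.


lambda = 2L / n
= 2 * 2.39 / 4
= 4.78 / 4
= 1.195 nm

1.195


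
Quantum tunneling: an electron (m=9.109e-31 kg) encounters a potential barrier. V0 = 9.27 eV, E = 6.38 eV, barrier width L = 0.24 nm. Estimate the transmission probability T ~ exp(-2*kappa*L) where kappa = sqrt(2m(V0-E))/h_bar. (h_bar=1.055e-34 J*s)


V0 - E = 2.89 eV = 4.6298e-19 J
kappa = sqrt(2 * m * (V0-E)) / h_bar
= sqrt(2 * 9.109e-31 * 4.6298e-19) / 1.055e-34
= 8.7052e+09 /m
2*kappa*L = 2 * 8.7052e+09 * 0.24e-9
= 4.1785
T = exp(-4.1785) = 1.532164e-02

1.532164e-02


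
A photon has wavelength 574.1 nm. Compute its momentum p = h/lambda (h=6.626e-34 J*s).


p = h / lambda
= 6.626e-34 / (574.1e-9)
= 6.626e-34 / 5.7410e-07
= 1.1542e-27 kg*m/s

1.1542e-27


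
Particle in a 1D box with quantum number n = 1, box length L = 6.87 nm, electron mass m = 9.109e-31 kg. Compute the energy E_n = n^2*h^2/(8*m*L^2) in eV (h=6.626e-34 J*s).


E = n^2 * h^2 / (8 * m * L^2)
= 1^2 * (6.626e-34)^2 / (8 * 9.109e-31 * (6.87e-9)^2)
= 1 * 4.3904e-67 / (8 * 9.109e-31 * 4.7197e-17)
= 1.2765e-21 J
= 0.008 eV

0.008


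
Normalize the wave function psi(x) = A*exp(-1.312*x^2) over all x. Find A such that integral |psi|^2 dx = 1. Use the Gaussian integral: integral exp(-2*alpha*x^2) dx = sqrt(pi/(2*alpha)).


integral |psi|^2 dx = A^2 * sqrt(pi/(2*alpha)) = 1
A^2 = sqrt(2*alpha/pi)
= sqrt(2 * 1.312 / pi)
= 0.913917
A = sqrt(0.913917)
= 0.956

0.956


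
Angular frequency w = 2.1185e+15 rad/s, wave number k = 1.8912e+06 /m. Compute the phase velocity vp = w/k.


vp = w / k
= 2.1185e+15 / 1.8912e+06
= 1.1202e+09 m/s

1.1202e+09


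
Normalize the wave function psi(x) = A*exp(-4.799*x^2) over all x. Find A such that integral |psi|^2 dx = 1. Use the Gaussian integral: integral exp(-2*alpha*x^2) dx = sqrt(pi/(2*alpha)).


integral |psi|^2 dx = A^2 * sqrt(pi/(2*alpha)) = 1
A^2 = sqrt(2*alpha/pi)
= sqrt(2 * 4.799 / pi)
= 1.747895
A = sqrt(1.747895)
= 1.3221

1.3221


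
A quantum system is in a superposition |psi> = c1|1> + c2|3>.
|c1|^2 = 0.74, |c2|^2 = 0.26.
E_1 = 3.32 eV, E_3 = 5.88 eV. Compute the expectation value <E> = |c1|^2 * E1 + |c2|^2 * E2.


<E> = |c1|^2 * E1 + |c2|^2 * E2
= 0.74 * 3.32 + 0.26 * 5.88
= 2.4568 + 1.5288
= 3.9856 eV

3.9856


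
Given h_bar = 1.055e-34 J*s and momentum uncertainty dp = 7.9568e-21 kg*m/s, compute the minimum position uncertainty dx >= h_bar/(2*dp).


dx = h_bar / (2 * dp)
= 1.055e-34 / (2 * 7.9568e-21)
= 1.055e-34 / 1.5914e-20
= 6.6295e-15 m

6.6295e-15


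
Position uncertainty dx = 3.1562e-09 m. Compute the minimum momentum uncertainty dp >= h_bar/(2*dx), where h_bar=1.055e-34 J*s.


dp = h_bar / (2 * dx)
= 1.055e-34 / (2 * 3.1562e-09)
= 1.055e-34 / 6.3124e-09
= 1.6713e-26 kg*m/s

1.6713e-26


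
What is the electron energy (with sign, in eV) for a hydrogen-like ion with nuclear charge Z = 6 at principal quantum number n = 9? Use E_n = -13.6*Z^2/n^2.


E_n = -13.6 * Z^2 / n^2
= -13.6 * 6^2 / 9^2
= -13.6 * 36 / 81
= -6.0444 eV

-6.0444


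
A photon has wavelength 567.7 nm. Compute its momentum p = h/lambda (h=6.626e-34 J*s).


p = h / lambda
= 6.626e-34 / (567.7e-9)
= 6.626e-34 / 5.6770e-07
= 1.1672e-27 kg*m/s

1.1672e-27


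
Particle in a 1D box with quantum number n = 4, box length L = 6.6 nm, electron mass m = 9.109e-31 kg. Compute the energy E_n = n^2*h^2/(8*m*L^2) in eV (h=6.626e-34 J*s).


E = n^2 * h^2 / (8 * m * L^2)
= 4^2 * (6.626e-34)^2 / (8 * 9.109e-31 * (6.6e-9)^2)
= 16 * 4.3904e-67 / (8 * 9.109e-31 * 4.3560e-17)
= 2.2130e-20 J
= 0.1381 eV

0.1381


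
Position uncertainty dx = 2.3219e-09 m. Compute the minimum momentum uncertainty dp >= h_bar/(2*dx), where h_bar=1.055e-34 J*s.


dp = h_bar / (2 * dx)
= 1.055e-34 / (2 * 2.3219e-09)
= 1.055e-34 / 4.6438e-09
= 2.2718e-26 kg*m/s

2.2718e-26


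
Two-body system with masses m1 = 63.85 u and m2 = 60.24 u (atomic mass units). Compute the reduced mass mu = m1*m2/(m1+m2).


mu = m1 * m2 / (m1 + m2)
= 63.85 * 60.24 / (63.85 + 60.24)
= 3846.324 / 124.09
= 30.9962 u

30.9962


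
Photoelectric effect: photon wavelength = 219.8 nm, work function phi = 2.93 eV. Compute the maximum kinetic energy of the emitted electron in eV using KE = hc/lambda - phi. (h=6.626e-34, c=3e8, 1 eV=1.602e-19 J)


E_photon = hc / lambda
= (6.626e-34)(3e8) / (219.8e-9)
= 9.0437e-19 J
= 5.6452 eV
KE = E_photon - phi
= 5.6452 - 2.93
= 2.7152 eV

2.7152


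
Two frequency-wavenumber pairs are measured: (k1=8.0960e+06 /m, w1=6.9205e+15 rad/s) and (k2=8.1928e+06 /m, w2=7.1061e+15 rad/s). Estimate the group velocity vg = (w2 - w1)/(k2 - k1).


vg = (w2 - w1) / (k2 - k1)
= (7.1061e+15 - 6.9205e+15) / (8.1928e+06 - 8.0960e+06)
= 1.8560e+14 / 9.6800e+04
= 1.9174e+09 m/s

1.9174e+09


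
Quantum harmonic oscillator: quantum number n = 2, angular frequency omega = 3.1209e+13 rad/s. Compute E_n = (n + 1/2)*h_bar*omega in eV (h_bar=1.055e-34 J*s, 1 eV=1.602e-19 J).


E = (n + 1/2) * h_bar * omega
= (2 + 0.5) * 1.055e-34 * 3.1209e+13
= 2.5 * 3.2925e-21
= 8.2314e-21 J
= 0.0514 eV

0.0514


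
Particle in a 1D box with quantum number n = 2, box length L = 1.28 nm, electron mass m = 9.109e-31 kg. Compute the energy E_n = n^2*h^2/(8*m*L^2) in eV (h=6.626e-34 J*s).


E = n^2 * h^2 / (8 * m * L^2)
= 2^2 * (6.626e-34)^2 / (8 * 9.109e-31 * (1.28e-9)^2)
= 4 * 4.3904e-67 / (8 * 9.109e-31 * 1.6384e-18)
= 1.4709e-19 J
= 0.9182 eV

0.9182


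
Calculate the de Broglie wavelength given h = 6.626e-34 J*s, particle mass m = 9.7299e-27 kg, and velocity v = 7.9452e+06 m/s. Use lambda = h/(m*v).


lambda = h / (m * v)
= 6.626e-34 / (9.7299e-27 * 7.9452e+06)
= 6.626e-34 / 7.7306e-20
= 8.5711e-15 m

8.5711e-15


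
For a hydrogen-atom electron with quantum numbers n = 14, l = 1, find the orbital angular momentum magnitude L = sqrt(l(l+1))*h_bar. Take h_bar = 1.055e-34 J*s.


L = sqrt(l*(l+1)) * h_bar
= sqrt(1 * 2) * 1.055e-34
= sqrt(2) * 1.055e-34
= 1.4142 * 1.055e-34
= 1.4920e-34 J*s

1.4920e-34


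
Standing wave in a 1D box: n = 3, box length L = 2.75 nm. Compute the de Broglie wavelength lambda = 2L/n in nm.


lambda = 2L / n
= 2 * 2.75 / 3
= 5.5 / 3
= 1.8333 nm

1.8333


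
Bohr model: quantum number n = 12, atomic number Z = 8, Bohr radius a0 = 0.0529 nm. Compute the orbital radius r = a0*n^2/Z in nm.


r = a0 * n^2 / Z
= 0.0529 * 12^2 / 8
= 0.0529 * 144 / 8
= 0.9522 nm

0.9522


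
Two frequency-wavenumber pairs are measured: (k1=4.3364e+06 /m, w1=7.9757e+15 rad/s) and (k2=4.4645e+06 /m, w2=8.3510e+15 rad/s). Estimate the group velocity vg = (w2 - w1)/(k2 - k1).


vg = (w2 - w1) / (k2 - k1)
= (8.3510e+15 - 7.9757e+15) / (4.4645e+06 - 4.3364e+06)
= 3.7530e+14 / 1.2810e+05
= 2.9297e+09 m/s

2.9297e+09


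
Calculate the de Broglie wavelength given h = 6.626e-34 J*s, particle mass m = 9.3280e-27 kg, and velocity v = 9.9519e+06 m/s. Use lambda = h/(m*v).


lambda = h / (m * v)
= 6.626e-34 / (9.3280e-27 * 9.9519e+06)
= 6.626e-34 / 9.2831e-20
= 7.1377e-15 m

7.1377e-15


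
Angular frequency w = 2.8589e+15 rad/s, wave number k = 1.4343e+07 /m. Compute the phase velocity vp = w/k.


vp = w / k
= 2.8589e+15 / 1.4343e+07
= 1.9932e+08 m/s

1.9932e+08


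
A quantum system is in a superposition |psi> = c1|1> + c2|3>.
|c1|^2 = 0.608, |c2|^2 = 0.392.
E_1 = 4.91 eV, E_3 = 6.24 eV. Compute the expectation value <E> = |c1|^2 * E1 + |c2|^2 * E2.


<E> = |c1|^2 * E1 + |c2|^2 * E2
= 0.608 * 4.91 + 0.392 * 6.24
= 2.9853 + 2.4461
= 5.4314 eV

5.4314


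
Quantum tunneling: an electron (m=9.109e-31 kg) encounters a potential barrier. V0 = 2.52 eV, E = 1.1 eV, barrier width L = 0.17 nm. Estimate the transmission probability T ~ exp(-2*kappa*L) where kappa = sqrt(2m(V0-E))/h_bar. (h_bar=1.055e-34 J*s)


V0 - E = 1.42 eV = 2.2748e-19 J
kappa = sqrt(2 * m * (V0-E)) / h_bar
= sqrt(2 * 9.109e-31 * 2.2748e-19) / 1.055e-34
= 6.1020e+09 /m
2*kappa*L = 2 * 6.1020e+09 * 0.17e-9
= 2.0747
T = exp(-2.0747) = 1.255959e-01

1.255959e-01


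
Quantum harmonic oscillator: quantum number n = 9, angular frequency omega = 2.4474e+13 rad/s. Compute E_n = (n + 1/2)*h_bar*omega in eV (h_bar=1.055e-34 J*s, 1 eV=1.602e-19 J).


E = (n + 1/2) * h_bar * omega
= (9 + 0.5) * 1.055e-34 * 2.4474e+13
= 9.5 * 2.5820e-21
= 2.4529e-20 J
= 0.1531 eV

0.1531


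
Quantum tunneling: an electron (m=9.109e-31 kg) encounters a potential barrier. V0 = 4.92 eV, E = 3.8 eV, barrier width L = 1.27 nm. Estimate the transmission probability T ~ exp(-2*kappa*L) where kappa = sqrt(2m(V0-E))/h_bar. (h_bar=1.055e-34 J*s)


V0 - E = 1.12 eV = 1.7942e-19 J
kappa = sqrt(2 * m * (V0-E)) / h_bar
= sqrt(2 * 9.109e-31 * 1.7942e-19) / 1.055e-34
= 5.4192e+09 /m
2*kappa*L = 2 * 5.4192e+09 * 1.27e-9
= 13.7649
T = exp(-13.7649) = 1.051953e-06

1.051953e-06


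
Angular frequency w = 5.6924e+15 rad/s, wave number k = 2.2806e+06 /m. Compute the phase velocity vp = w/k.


vp = w / k
= 5.6924e+15 / 2.2806e+06
= 2.4960e+09 m/s

2.4960e+09


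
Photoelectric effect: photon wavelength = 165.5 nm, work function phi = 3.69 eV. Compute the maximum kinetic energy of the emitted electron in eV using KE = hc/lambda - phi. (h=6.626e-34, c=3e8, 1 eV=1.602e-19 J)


E_photon = hc / lambda
= (6.626e-34)(3e8) / (165.5e-9)
= 1.2011e-18 J
= 7.4974 eV
KE = E_photon - phi
= 7.4974 - 3.69
= 3.8074 eV

3.8074


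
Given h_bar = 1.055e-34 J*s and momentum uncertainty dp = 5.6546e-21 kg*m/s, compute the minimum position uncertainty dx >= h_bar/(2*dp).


dx = h_bar / (2 * dp)
= 1.055e-34 / (2 * 5.6546e-21)
= 1.055e-34 / 1.1309e-20
= 9.3287e-15 m

9.3287e-15


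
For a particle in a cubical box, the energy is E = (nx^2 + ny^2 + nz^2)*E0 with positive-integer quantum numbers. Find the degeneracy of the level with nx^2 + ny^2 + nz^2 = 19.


Enumerate all (nx, ny, nz) with nx^2 + ny^2 + nz^2 = 19:
(1,3,3)
(3,1,3)
(3,3,1)
Total degeneracy = 3

3


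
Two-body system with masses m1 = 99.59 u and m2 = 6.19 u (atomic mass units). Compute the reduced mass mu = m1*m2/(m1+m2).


mu = m1 * m2 / (m1 + m2)
= 99.59 * 6.19 / (99.59 + 6.19)
= 616.4621 / 105.78
= 5.8278 u

5.8278


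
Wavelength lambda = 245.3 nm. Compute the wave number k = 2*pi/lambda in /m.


k = 2 * pi / lambda
= 6.2832 / (245.3e-9)
= 6.2832 / 2.4530e-07
= 2.5614e+07 /m

2.5614e+07


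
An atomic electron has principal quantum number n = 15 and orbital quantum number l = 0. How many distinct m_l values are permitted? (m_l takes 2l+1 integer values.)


m_l ranges from -l to +l in integer steps
So m_l goes from -0 to +0
Count = 2l + 1 = 2*0 + 1
= 1

1


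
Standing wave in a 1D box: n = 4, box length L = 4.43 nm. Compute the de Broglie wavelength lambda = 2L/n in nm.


lambda = 2L / n
= 2 * 4.43 / 4
= 8.86 / 4
= 2.215 nm

2.215


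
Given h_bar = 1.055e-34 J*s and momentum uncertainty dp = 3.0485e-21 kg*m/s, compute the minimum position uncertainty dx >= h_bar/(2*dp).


dx = h_bar / (2 * dp)
= 1.055e-34 / (2 * 3.0485e-21)
= 1.055e-34 / 6.0970e-21
= 1.7304e-14 m

1.7304e-14


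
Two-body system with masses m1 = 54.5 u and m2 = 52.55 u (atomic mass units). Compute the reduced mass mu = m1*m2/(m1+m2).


mu = m1 * m2 / (m1 + m2)
= 54.5 * 52.55 / (54.5 + 52.55)
= 2863.975 / 107.05
= 26.7536 u

26.7536


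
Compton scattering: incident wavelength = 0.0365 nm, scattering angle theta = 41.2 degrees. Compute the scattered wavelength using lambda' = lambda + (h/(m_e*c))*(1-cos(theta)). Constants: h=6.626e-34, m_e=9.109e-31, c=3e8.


Compton wavelength: h/(m_e*c) = 2.4247e-12 m
d_lambda = 2.4247e-12 * (1 - cos(41.2 deg))
= 2.4247e-12 * 0.247585
= 6.0032e-13 m = 0.0006 nm
lambda' = 0.0365 + 0.0006
= 0.0371 nm

0.0371


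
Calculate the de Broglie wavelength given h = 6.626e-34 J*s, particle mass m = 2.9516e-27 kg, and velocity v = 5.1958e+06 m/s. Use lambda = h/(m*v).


lambda = h / (m * v)
= 6.626e-34 / (2.9516e-27 * 5.1958e+06)
= 6.626e-34 / 1.5336e-20
= 4.3206e-14 m

4.3206e-14


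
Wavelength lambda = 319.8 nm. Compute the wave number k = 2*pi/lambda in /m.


k = 2 * pi / lambda
= 6.2832 / (319.8e-9)
= 6.2832 / 3.1980e-07
= 1.9647e+07 /m

1.9647e+07


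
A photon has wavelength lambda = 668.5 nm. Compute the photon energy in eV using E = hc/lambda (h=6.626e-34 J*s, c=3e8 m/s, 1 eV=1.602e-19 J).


E = hc / lambda
= (6.626e-34)(3e8) / (668.5e-9)
= 1.9878e-25 / 6.6850e-07
= 2.9735e-19 J
Converting to eV: 2.9735e-19 / 1.602e-19
= 1.8561 eV

1.8561


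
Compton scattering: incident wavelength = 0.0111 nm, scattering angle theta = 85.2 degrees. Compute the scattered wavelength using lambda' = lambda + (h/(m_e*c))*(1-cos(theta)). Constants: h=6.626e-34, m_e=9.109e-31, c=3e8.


Compton wavelength: h/(m_e*c) = 2.4247e-12 m
d_lambda = 2.4247e-12 * (1 - cos(85.2 deg))
= 2.4247e-12 * 0.916322
= 2.2218e-12 m = 0.002222 nm
lambda' = 0.0111 + 0.002222
= 0.013322 nm

0.013322


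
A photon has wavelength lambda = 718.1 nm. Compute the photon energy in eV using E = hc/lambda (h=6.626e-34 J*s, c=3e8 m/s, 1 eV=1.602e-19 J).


E = hc / lambda
= (6.626e-34)(3e8) / (718.1e-9)
= 1.9878e-25 / 7.1810e-07
= 2.7681e-19 J
Converting to eV: 2.7681e-19 / 1.602e-19
= 1.7279 eV

1.7279


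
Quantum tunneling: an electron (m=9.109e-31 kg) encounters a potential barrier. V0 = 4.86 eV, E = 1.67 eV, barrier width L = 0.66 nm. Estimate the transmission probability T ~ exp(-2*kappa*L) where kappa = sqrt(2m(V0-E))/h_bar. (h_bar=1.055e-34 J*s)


V0 - E = 3.19 eV = 5.1104e-19 J
kappa = sqrt(2 * m * (V0-E)) / h_bar
= sqrt(2 * 9.109e-31 * 5.1104e-19) / 1.055e-34
= 9.1459e+09 /m
2*kappa*L = 2 * 9.1459e+09 * 0.66e-9
= 12.0725
T = exp(-12.0725) = 5.714330e-06

5.714330e-06


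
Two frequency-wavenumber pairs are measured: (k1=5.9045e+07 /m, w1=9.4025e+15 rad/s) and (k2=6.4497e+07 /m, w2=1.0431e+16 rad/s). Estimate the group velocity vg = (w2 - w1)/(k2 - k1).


vg = (w2 - w1) / (k2 - k1)
= (1.0431e+16 - 9.4025e+15) / (6.4497e+07 - 5.9045e+07)
= 1.0285e+15 / 5.4520e+06
= 1.8865e+08 m/s

1.8865e+08


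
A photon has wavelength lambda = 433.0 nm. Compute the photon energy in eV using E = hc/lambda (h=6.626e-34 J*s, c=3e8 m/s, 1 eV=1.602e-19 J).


E = hc / lambda
= (6.626e-34)(3e8) / (433.0e-9)
= 1.9878e-25 / 4.3300e-07
= 4.5908e-19 J
Converting to eV: 4.5908e-19 / 1.602e-19
= 2.8656 eV

2.8656


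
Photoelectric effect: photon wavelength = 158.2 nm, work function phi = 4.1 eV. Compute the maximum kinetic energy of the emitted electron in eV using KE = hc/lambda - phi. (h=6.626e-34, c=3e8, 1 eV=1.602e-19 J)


E_photon = hc / lambda
= (6.626e-34)(3e8) / (158.2e-9)
= 1.2565e-18 J
= 7.8434 eV
KE = E_photon - phi
= 7.8434 - 4.1
= 3.7434 eV

3.7434


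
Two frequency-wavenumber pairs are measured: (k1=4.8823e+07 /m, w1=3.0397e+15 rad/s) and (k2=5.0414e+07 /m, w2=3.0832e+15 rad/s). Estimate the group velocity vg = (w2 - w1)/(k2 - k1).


vg = (w2 - w1) / (k2 - k1)
= (3.0832e+15 - 3.0397e+15) / (5.0414e+07 - 4.8823e+07)
= 4.3500e+13 / 1.5910e+06
= 2.7341e+07 m/s

2.7341e+07


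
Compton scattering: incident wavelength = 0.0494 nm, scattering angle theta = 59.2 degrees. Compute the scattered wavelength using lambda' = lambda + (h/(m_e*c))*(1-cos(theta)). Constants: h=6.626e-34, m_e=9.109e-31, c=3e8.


Compton wavelength: h/(m_e*c) = 2.4247e-12 m
d_lambda = 2.4247e-12 * (1 - cos(59.2 deg))
= 2.4247e-12 * 0.487957
= 1.1832e-12 m = 0.001183 nm
lambda' = 0.0494 + 0.001183
= 0.050583 nm

0.050583


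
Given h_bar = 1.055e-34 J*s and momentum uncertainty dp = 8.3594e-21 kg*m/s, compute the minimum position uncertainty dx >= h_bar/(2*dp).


dx = h_bar / (2 * dp)
= 1.055e-34 / (2 * 8.3594e-21)
= 1.055e-34 / 1.6719e-20
= 6.3103e-15 m

6.3103e-15


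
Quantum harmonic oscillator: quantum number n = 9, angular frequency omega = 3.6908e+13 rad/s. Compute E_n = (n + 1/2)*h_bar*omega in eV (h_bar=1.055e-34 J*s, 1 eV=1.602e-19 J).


E = (n + 1/2) * h_bar * omega
= (9 + 0.5) * 1.055e-34 * 3.6908e+13
= 9.5 * 3.8938e-21
= 3.6991e-20 J
= 0.2309 eV

0.2309


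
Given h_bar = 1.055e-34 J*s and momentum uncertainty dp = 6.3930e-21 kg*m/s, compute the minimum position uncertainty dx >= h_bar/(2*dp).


dx = h_bar / (2 * dp)
= 1.055e-34 / (2 * 6.3930e-21)
= 1.055e-34 / 1.2786e-20
= 8.2512e-15 m

8.2512e-15


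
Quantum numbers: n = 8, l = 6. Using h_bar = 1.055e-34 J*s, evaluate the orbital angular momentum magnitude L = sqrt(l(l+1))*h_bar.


L = sqrt(l*(l+1)) * h_bar
= sqrt(6 * 7) * 1.055e-34
= sqrt(42) * 1.055e-34
= 6.4807 * 1.055e-34
= 6.8372e-34 J*s

6.8372e-34


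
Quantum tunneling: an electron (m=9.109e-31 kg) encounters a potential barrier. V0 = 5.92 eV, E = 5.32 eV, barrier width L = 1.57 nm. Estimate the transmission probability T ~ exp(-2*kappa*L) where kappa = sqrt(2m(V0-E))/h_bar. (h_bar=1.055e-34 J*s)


V0 - E = 0.6 eV = 9.6120e-20 J
kappa = sqrt(2 * m * (V0-E)) / h_bar
= sqrt(2 * 9.109e-31 * 9.6120e-20) / 1.055e-34
= 3.9665e+09 /m
2*kappa*L = 2 * 3.9665e+09 * 1.57e-9
= 12.4547
T = exp(-12.4547) = 3.899224e-06

3.899224e-06


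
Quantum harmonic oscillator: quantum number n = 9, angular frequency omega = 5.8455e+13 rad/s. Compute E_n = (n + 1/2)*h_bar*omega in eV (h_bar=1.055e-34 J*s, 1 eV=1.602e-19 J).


E = (n + 1/2) * h_bar * omega
= (9 + 0.5) * 1.055e-34 * 5.8455e+13
= 9.5 * 6.1670e-21
= 5.8587e-20 J
= 0.3657 eV

0.3657


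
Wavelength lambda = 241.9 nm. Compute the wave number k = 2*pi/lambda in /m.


k = 2 * pi / lambda
= 6.2832 / (241.9e-9)
= 6.2832 / 2.4190e-07
= 2.5974e+07 /m

2.5974e+07


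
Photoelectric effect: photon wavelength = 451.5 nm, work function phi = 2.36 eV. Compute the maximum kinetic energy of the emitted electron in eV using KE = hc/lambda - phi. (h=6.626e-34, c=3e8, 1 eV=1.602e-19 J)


E_photon = hc / lambda
= (6.626e-34)(3e8) / (451.5e-9)
= 4.4027e-19 J
= 2.7482 eV
KE = E_photon - phi
= 2.7482 - 2.36
= 0.3882 eV

0.3882


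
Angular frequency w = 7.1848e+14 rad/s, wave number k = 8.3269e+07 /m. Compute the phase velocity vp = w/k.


vp = w / k
= 7.1848e+14 / 8.3269e+07
= 8.6284e+06 m/s

8.6284e+06


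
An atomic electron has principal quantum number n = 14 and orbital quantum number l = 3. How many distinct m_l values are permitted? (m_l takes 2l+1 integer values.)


m_l ranges from -l to +l in integer steps
So m_l goes from -3 to +3
Count = 2l + 1 = 2*3 + 1
= 7

7


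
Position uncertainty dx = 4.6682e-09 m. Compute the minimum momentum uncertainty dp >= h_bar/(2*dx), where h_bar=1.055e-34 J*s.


dp = h_bar / (2 * dx)
= 1.055e-34 / (2 * 4.6682e-09)
= 1.055e-34 / 9.3364e-09
= 1.1300e-26 kg*m/s

1.1300e-26


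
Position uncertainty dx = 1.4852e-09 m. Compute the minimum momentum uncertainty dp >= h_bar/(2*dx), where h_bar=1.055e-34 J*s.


dp = h_bar / (2 * dx)
= 1.055e-34 / (2 * 1.4852e-09)
= 1.055e-34 / 2.9704e-09
= 3.5517e-26 kg*m/s

3.5517e-26


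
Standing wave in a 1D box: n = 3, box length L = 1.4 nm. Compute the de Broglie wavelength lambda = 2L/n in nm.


lambda = 2L / n
= 2 * 1.4 / 3
= 2.8 / 3
= 0.9333 nm

0.9333


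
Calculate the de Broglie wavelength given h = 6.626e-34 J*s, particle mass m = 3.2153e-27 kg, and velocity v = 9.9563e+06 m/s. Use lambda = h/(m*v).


lambda = h / (m * v)
= 6.626e-34 / (3.2153e-27 * 9.9563e+06)
= 6.626e-34 / 3.2012e-20
= 2.0698e-14 m

2.0698e-14


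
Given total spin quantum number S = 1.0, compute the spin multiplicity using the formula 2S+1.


Spin multiplicity = 2S + 1
= 2 * 1.0 + 1
= 2.0 + 1
= 3

3


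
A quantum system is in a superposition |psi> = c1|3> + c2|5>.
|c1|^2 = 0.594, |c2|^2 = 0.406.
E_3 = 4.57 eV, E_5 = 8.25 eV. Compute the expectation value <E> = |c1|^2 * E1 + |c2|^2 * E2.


<E> = |c1|^2 * E1 + |c2|^2 * E2
= 0.594 * 4.57 + 0.406 * 8.25
= 2.7146 + 3.3495
= 6.0641 eV

6.0641


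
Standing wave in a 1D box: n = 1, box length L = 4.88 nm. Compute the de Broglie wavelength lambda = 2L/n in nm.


lambda = 2L / n
= 2 * 4.88 / 1
= 9.76 / 1
= 9.76 nm

9.76


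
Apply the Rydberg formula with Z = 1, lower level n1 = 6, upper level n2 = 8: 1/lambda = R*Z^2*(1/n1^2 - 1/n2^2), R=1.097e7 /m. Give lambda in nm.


1/lambda = R * Z^2 * (1/n1^2 - 1/n2^2)
= 1.097e7 * 1^2 * (1/6^2 - 1/8^2)
= 1.097e7 * 1 * (0.027778 - 0.015625)
= 1.3332e+05 /m
lambda = 1 / 1.3332e+05
= 7500.9767 nm

7500.9767


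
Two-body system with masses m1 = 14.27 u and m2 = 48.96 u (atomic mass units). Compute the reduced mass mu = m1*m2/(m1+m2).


mu = m1 * m2 / (m1 + m2)
= 14.27 * 48.96 / (14.27 + 48.96)
= 698.6592 / 63.23
= 11.0495 u

11.0495


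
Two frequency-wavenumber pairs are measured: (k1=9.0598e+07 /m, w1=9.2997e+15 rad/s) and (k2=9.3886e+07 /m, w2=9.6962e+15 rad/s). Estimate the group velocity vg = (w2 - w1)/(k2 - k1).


vg = (w2 - w1) / (k2 - k1)
= (9.6962e+15 - 9.2997e+15) / (9.3886e+07 - 9.0598e+07)
= 3.9650e+14 / 3.2880e+06
= 1.2059e+08 m/s

1.2059e+08


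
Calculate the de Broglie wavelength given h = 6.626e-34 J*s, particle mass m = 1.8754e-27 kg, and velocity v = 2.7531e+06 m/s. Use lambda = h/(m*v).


lambda = h / (m * v)
= 6.626e-34 / (1.8754e-27 * 2.7531e+06)
= 6.626e-34 / 5.1632e-21
= 1.2833e-13 m

1.2833e-13


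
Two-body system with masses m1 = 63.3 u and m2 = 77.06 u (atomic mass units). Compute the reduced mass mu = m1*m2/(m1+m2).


mu = m1 * m2 / (m1 + m2)
= 63.3 * 77.06 / (63.3 + 77.06)
= 4877.898 / 140.36
= 34.7528 u

34.7528


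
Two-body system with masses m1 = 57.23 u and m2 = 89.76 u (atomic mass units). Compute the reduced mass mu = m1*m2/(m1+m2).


mu = m1 * m2 / (m1 + m2)
= 57.23 * 89.76 / (57.23 + 89.76)
= 5136.9648 / 146.99
= 34.9477 u

34.9477


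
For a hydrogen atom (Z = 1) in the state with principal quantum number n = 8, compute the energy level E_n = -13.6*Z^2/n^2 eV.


E_n = -13.6 * Z^2 / n^2
= -13.6 * 1^2 / 8^2
= -13.6 * 1 / 64
= -0.2125 eV

-0.2125


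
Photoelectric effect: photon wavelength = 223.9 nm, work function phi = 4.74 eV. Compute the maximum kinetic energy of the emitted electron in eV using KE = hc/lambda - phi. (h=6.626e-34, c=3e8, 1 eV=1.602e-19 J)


E_photon = hc / lambda
= (6.626e-34)(3e8) / (223.9e-9)
= 8.8781e-19 J
= 5.5419 eV
KE = E_photon - phi
= 5.5419 - 4.74
= 0.8019 eV

0.8019


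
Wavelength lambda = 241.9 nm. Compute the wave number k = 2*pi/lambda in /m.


k = 2 * pi / lambda
= 6.2832 / (241.9e-9)
= 6.2832 / 2.4190e-07
= 2.5974e+07 /m

2.5974e+07


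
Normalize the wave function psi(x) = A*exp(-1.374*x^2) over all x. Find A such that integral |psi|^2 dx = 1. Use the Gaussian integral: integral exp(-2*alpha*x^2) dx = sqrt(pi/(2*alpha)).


integral |psi|^2 dx = A^2 * sqrt(pi/(2*alpha)) = 1
A^2 = sqrt(2*alpha/pi)
= sqrt(2 * 1.374 / pi)
= 0.935262
A = sqrt(0.935262)
= 0.9671

0.9671


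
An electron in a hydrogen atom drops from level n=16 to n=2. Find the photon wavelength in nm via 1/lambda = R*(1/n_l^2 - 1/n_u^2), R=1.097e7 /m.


1/lambda = R * (1/n_l^2 - 1/n_u^2)
= 1.097e7 * (1/2^2 - 1/16^2)
= 1.097e7 * (0.25 - 0.003906)
= 1.097e7 * 0.246094
= 2.6996e+06 /m
lambda = 1 / 2.6996e+06 = 370.4186 nm

370.4186


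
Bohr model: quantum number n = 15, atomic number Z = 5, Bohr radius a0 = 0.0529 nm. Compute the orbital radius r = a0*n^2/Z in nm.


r = a0 * n^2 / Z
= 0.0529 * 15^2 / 5
= 0.0529 * 225 / 5
= 2.3805 nm

2.3805


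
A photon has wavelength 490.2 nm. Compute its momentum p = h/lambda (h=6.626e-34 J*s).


p = h / lambda
= 6.626e-34 / (490.2e-9)
= 6.626e-34 / 4.9020e-07
= 1.3517e-27 kg*m/s

1.3517e-27


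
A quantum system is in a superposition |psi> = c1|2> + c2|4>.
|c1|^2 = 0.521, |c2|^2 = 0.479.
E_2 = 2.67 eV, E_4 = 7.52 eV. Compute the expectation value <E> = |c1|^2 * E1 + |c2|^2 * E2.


<E> = |c1|^2 * E1 + |c2|^2 * E2
= 0.521 * 2.67 + 0.479 * 7.52
= 1.3911 + 3.6021
= 4.9931 eV

4.9931


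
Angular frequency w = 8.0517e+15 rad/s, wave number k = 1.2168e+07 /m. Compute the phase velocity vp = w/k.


vp = w / k
= 8.0517e+15 / 1.2168e+07
= 6.6171e+08 m/s

6.6171e+08


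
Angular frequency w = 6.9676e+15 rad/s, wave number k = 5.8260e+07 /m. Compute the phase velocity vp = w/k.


vp = w / k
= 6.9676e+15 / 5.8260e+07
= 1.1959e+08 m/s

1.1959e+08


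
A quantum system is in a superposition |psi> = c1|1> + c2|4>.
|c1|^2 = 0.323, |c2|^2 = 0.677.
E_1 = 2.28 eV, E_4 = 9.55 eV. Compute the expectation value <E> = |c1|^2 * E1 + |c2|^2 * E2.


<E> = |c1|^2 * E1 + |c2|^2 * E2
= 0.323 * 2.28 + 0.677 * 9.55
= 0.7364 + 6.4654
= 7.2018 eV

7.2018


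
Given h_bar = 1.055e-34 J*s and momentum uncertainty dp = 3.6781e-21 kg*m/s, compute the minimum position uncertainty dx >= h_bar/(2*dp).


dx = h_bar / (2 * dp)
= 1.055e-34 / (2 * 3.6781e-21)
= 1.055e-34 / 7.3562e-21
= 1.4342e-14 m

1.4342e-14


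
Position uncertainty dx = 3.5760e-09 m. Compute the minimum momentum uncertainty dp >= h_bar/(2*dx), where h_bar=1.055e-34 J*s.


dp = h_bar / (2 * dx)
= 1.055e-34 / (2 * 3.5760e-09)
= 1.055e-34 / 7.1520e-09
= 1.4751e-26 kg*m/s

1.4751e-26


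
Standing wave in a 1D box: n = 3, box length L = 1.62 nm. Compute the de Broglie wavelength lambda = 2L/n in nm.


lambda = 2L / n
= 2 * 1.62 / 3
= 3.24 / 3
= 1.08 nm

1.08


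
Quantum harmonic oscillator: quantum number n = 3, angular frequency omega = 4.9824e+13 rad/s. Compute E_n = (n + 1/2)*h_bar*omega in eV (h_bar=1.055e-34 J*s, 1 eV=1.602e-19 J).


E = (n + 1/2) * h_bar * omega
= (3 + 0.5) * 1.055e-34 * 4.9824e+13
= 3.5 * 5.2564e-21
= 1.8398e-20 J
= 0.1148 eV

0.1148


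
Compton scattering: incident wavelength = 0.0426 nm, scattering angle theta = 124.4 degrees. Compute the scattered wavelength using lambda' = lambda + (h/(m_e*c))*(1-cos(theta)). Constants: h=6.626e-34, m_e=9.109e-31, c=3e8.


Compton wavelength: h/(m_e*c) = 2.4247e-12 m
d_lambda = 2.4247e-12 * (1 - cos(124.4 deg))
= 2.4247e-12 * 1.564967
= 3.7946e-12 m = 0.003795 nm
lambda' = 0.0426 + 0.003795
= 0.046395 nm

0.046395


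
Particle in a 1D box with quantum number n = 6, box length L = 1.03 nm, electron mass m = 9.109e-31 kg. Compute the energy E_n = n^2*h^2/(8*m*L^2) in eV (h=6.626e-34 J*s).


E = n^2 * h^2 / (8 * m * L^2)
= 6^2 * (6.626e-34)^2 / (8 * 9.109e-31 * (1.03e-9)^2)
= 36 * 4.3904e-67 / (8 * 9.109e-31 * 1.0609e-18)
= 2.0444e-18 J
= 12.7617 eV

12.7617


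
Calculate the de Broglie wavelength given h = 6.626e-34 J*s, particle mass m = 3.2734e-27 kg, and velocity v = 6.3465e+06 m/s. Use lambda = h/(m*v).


lambda = h / (m * v)
= 6.626e-34 / (3.2734e-27 * 6.3465e+06)
= 6.626e-34 / 2.0775e-20
= 3.1895e-14 m

3.1895e-14


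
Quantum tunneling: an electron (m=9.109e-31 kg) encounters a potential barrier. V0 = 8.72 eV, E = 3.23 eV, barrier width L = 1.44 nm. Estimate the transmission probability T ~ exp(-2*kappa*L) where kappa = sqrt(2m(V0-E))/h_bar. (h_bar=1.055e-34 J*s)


V0 - E = 5.49 eV = 8.7950e-19 J
kappa = sqrt(2 * m * (V0-E)) / h_bar
= sqrt(2 * 9.109e-31 * 8.7950e-19) / 1.055e-34
= 1.1998e+10 /m
2*kappa*L = 2 * 1.1998e+10 * 1.44e-9
= 34.5548
T = exp(-34.5548) = 9.841494e-16

9.841494e-16


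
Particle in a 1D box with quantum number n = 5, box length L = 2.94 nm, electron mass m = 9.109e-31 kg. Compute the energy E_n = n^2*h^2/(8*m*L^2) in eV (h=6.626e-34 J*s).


E = n^2 * h^2 / (8 * m * L^2)
= 5^2 * (6.626e-34)^2 / (8 * 9.109e-31 * (2.94e-9)^2)
= 25 * 4.3904e-67 / (8 * 9.109e-31 * 8.6436e-18)
= 1.7426e-19 J
= 1.0877 eV

1.0877


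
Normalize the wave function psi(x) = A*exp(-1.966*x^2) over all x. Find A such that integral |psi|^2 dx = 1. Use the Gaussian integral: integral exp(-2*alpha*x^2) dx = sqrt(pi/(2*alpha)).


integral |psi|^2 dx = A^2 * sqrt(pi/(2*alpha)) = 1
A^2 = sqrt(2*alpha/pi)
= sqrt(2 * 1.966 / pi)
= 1.118747
A = sqrt(1.118747)
= 1.0577

1.0577


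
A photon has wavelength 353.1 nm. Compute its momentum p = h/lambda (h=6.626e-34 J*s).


p = h / lambda
= 6.626e-34 / (353.1e-9)
= 6.626e-34 / 3.5310e-07
= 1.8765e-27 kg*m/s

1.8765e-27


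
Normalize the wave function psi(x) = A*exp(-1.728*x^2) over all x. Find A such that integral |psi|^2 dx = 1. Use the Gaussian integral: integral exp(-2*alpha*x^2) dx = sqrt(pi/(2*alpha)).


integral |psi|^2 dx = A^2 * sqrt(pi/(2*alpha)) = 1
A^2 = sqrt(2*alpha/pi)
= sqrt(2 * 1.728 / pi)
= 1.048846
A = sqrt(1.048846)
= 1.0241

1.0241


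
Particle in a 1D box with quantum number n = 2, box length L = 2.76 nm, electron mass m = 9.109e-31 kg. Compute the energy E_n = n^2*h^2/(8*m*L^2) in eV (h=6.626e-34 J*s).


E = n^2 * h^2 / (8 * m * L^2)
= 2^2 * (6.626e-34)^2 / (8 * 9.109e-31 * (2.76e-9)^2)
= 4 * 4.3904e-67 / (8 * 9.109e-31 * 7.6176e-18)
= 3.1636e-20 J
= 0.1975 eV

0.1975


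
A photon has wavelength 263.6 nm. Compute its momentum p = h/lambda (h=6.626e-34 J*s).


p = h / lambda
= 6.626e-34 / (263.6e-9)
= 6.626e-34 / 2.6360e-07
= 2.5137e-27 kg*m/s

2.5137e-27


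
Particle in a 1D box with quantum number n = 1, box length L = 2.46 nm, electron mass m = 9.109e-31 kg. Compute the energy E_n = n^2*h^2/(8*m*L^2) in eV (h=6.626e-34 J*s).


E = n^2 * h^2 / (8 * m * L^2)
= 1^2 * (6.626e-34)^2 / (8 * 9.109e-31 * (2.46e-9)^2)
= 1 * 4.3904e-67 / (8 * 9.109e-31 * 6.0516e-18)
= 9.9557e-21 J
= 0.0621 eV

0.0621


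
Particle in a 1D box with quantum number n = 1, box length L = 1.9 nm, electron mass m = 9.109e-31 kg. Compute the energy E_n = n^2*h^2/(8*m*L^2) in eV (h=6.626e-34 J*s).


E = n^2 * h^2 / (8 * m * L^2)
= 1^2 * (6.626e-34)^2 / (8 * 9.109e-31 * (1.9e-9)^2)
= 1 * 4.3904e-67 / (8 * 9.109e-31 * 3.6100e-18)
= 1.6689e-20 J
= 0.1042 eV

0.1042


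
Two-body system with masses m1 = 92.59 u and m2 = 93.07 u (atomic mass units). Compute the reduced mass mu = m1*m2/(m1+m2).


mu = m1 * m2 / (m1 + m2)
= 92.59 * 93.07 / (92.59 + 93.07)
= 8617.3513 / 185.66
= 46.4147 u

46.4147


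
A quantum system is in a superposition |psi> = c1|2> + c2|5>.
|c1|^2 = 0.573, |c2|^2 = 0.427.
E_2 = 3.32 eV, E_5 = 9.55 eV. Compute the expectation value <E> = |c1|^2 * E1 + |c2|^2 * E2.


<E> = |c1|^2 * E1 + |c2|^2 * E2
= 0.573 * 3.32 + 0.427 * 9.55
= 1.9024 + 4.0779
= 5.9802 eV

5.9802


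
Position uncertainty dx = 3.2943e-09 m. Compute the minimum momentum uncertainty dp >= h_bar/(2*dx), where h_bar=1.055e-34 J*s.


dp = h_bar / (2 * dx)
= 1.055e-34 / (2 * 3.2943e-09)
= 1.055e-34 / 6.5886e-09
= 1.6013e-26 kg*m/s

1.6013e-26


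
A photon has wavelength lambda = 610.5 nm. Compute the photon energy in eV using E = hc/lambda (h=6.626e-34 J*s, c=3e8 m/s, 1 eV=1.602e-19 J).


E = hc / lambda
= (6.626e-34)(3e8) / (610.5e-9)
= 1.9878e-25 / 6.1050e-07
= 3.2560e-19 J
Converting to eV: 3.2560e-19 / 1.602e-19
= 2.0325 eV

2.0325


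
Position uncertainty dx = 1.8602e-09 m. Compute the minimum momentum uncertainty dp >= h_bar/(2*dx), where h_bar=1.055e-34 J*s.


dp = h_bar / (2 * dx)
= 1.055e-34 / (2 * 1.8602e-09)
= 1.055e-34 / 3.7204e-09
= 2.8357e-26 kg*m/s

2.8357e-26


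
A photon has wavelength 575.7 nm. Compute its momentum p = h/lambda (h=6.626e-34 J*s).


p = h / lambda
= 6.626e-34 / (575.7e-9)
= 6.626e-34 / 5.7570e-07
= 1.1509e-27 kg*m/s

1.1509e-27


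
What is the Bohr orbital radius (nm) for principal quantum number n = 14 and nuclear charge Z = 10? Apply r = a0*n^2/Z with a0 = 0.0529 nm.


r = a0 * n^2 / Z
= 0.0529 * 14^2 / 10
= 0.0529 * 196 / 10
= 1.0368 nm

1.0368


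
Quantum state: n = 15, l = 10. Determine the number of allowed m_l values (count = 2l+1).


m_l ranges from -l to +l in integer steps
So m_l goes from -10 to +10
Count = 2l + 1 = 2*10 + 1
= 21

21


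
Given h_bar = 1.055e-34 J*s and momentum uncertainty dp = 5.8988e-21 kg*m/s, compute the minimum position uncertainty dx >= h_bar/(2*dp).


dx = h_bar / (2 * dp)
= 1.055e-34 / (2 * 5.8988e-21)
= 1.055e-34 / 1.1798e-20
= 8.9425e-15 m

8.9425e-15


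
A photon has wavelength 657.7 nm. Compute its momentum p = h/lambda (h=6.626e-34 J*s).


p = h / lambda
= 6.626e-34 / (657.7e-9)
= 6.626e-34 / 6.5770e-07
= 1.0075e-27 kg*m/s

1.0075e-27


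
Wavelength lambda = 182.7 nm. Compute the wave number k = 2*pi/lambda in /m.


k = 2 * pi / lambda
= 6.2832 / (182.7e-9)
= 6.2832 / 1.8270e-07
= 3.4391e+07 /m

3.4391e+07


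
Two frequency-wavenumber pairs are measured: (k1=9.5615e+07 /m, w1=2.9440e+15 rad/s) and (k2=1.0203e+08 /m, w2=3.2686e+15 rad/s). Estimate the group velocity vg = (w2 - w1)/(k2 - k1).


vg = (w2 - w1) / (k2 - k1)
= (3.2686e+15 - 2.9440e+15) / (1.0203e+08 - 9.5615e+07)
= 3.2460e+14 / 6.4150e+06
= 5.0600e+07 m/s

5.0600e+07


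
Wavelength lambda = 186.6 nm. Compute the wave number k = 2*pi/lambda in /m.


k = 2 * pi / lambda
= 6.2832 / (186.6e-9)
= 6.2832 / 1.8660e-07
= 3.3672e+07 /m

3.3672e+07


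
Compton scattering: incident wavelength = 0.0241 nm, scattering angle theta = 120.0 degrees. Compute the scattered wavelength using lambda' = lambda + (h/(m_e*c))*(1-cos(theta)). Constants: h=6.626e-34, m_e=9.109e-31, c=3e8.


Compton wavelength: h/(m_e*c) = 2.4247e-12 m
d_lambda = 2.4247e-12 * (1 - cos(120.0 deg))
= 2.4247e-12 * 1.5
= 3.6371e-12 m = 0.003637 nm
lambda' = 0.0241 + 0.003637
= 0.027737 nm

0.027737


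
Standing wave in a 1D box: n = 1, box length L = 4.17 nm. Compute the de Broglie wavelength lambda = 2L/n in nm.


lambda = 2L / n
= 2 * 4.17 / 1
= 8.34 / 1
= 8.34 nm

8.34


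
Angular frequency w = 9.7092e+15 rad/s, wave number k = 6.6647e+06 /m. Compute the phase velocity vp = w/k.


vp = w / k
= 9.7092e+15 / 6.6647e+06
= 1.4568e+09 m/s

1.4568e+09


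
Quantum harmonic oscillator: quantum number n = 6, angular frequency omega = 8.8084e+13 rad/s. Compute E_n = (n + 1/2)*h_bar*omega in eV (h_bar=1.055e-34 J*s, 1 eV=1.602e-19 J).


E = (n + 1/2) * h_bar * omega
= (6 + 0.5) * 1.055e-34 * 8.8084e+13
= 6.5 * 9.2929e-21
= 6.0404e-20 J
= 0.3771 eV

0.3771


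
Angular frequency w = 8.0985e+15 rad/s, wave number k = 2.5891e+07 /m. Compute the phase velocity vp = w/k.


vp = w / k
= 8.0985e+15 / 2.5891e+07
= 3.1279e+08 m/s

3.1279e+08


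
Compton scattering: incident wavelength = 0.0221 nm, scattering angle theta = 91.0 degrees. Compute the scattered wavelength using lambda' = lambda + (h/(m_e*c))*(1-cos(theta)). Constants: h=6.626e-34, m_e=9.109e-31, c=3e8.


Compton wavelength: h/(m_e*c) = 2.4247e-12 m
d_lambda = 2.4247e-12 * (1 - cos(91.0 deg))
= 2.4247e-12 * 1.017452
= 2.4670e-12 m = 0.002467 nm
lambda' = 0.0221 + 0.002467
= 0.024567 nm

0.024567


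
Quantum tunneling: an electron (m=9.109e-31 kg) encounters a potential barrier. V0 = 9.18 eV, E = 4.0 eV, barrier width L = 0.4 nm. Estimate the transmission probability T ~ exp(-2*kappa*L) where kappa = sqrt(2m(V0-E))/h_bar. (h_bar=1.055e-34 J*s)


V0 - E = 5.18 eV = 8.2984e-19 J
kappa = sqrt(2 * m * (V0-E)) / h_bar
= sqrt(2 * 9.109e-31 * 8.2984e-19) / 1.055e-34
= 1.1655e+10 /m
2*kappa*L = 2 * 1.1655e+10 * 0.4e-9
= 9.3236
T = exp(-9.3236) = 8.929115e-05

8.929115e-05


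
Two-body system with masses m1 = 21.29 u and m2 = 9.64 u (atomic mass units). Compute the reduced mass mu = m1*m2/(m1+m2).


mu = m1 * m2 / (m1 + m2)
= 21.29 * 9.64 / (21.29 + 9.64)
= 205.2356 / 30.93
= 6.6355 u

6.6355


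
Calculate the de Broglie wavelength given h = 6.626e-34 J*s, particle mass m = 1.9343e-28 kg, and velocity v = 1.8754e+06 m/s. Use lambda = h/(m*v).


lambda = h / (m * v)
= 6.626e-34 / (1.9343e-28 * 1.8754e+06)
= 6.626e-34 / 3.6276e-22
= 1.8266e-12 m

1.8266e-12


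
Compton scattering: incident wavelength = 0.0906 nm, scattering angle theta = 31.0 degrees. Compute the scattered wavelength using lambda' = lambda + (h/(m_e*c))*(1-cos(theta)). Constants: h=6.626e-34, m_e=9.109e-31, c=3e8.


Compton wavelength: h/(m_e*c) = 2.4247e-12 m
d_lambda = 2.4247e-12 * (1 - cos(31.0 deg))
= 2.4247e-12 * 0.142833
= 3.4633e-13 m = 0.000346 nm
lambda' = 0.0906 + 0.000346
= 0.090946 nm

0.090946


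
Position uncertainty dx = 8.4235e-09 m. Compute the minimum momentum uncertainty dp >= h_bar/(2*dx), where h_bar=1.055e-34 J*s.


dp = h_bar / (2 * dx)
= 1.055e-34 / (2 * 8.4235e-09)
= 1.055e-34 / 1.6847e-08
= 6.2622e-27 kg*m/s

6.2622e-27


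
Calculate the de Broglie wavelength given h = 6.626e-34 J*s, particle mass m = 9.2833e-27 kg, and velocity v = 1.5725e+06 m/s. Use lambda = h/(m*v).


lambda = h / (m * v)
= 6.626e-34 / (9.2833e-27 * 1.5725e+06)
= 6.626e-34 / 1.4598e-20
= 4.5390e-14 m

4.5390e-14


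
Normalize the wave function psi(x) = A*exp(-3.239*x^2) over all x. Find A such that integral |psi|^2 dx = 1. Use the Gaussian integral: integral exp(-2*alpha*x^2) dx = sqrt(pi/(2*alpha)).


integral |psi|^2 dx = A^2 * sqrt(pi/(2*alpha)) = 1
A^2 = sqrt(2*alpha/pi)
= sqrt(2 * 3.239 / pi)
= 1.435971
A = sqrt(1.435971)
= 1.1983

1.1983


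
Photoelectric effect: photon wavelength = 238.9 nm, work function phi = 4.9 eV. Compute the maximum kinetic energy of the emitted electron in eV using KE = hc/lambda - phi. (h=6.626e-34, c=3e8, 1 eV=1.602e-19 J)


E_photon = hc / lambda
= (6.626e-34)(3e8) / (238.9e-9)
= 8.3206e-19 J
= 5.1939 eV
KE = E_photon - phi
= 5.1939 - 4.9
= 0.2939 eV

0.2939


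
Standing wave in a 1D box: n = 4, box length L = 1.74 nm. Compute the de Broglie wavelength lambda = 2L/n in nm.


lambda = 2L / n
= 2 * 1.74 / 4
= 3.48 / 4
= 0.87 nm

0.87


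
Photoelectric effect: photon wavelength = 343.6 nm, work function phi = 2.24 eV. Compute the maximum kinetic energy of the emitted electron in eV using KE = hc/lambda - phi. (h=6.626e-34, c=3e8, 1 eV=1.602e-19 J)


E_photon = hc / lambda
= (6.626e-34)(3e8) / (343.6e-9)
= 5.7852e-19 J
= 3.6112 eV
KE = E_photon - phi
= 3.6112 - 2.24
= 1.3712 eV

1.3712


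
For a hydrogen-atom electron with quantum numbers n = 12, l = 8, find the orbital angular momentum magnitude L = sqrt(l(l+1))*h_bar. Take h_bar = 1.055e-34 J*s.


L = sqrt(l*(l+1)) * h_bar
= sqrt(8 * 9) * 1.055e-34
= sqrt(72) * 1.055e-34
= 8.4853 * 1.055e-34
= 8.9520e-34 J*s

8.9520e-34


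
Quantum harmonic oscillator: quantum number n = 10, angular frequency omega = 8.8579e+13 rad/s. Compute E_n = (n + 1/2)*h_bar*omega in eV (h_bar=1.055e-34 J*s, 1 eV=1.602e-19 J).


E = (n + 1/2) * h_bar * omega
= (10 + 0.5) * 1.055e-34 * 8.8579e+13
= 10.5 * 9.3451e-21
= 9.8123e-20 J
= 0.6125 eV

0.6125
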